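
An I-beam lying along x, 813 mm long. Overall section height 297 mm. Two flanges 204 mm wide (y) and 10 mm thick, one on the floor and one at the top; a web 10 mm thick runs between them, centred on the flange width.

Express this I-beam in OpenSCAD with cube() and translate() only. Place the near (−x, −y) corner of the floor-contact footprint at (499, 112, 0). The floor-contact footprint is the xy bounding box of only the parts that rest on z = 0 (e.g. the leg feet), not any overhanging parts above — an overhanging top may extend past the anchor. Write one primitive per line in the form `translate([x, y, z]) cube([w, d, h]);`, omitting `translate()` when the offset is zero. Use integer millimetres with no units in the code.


translate([499, 112, 0]) cube([813, 204, 10]);
translate([499, 209, 10]) cube([813, 10, 277]);
translate([499, 112, 287]) cube([813, 204, 10]);


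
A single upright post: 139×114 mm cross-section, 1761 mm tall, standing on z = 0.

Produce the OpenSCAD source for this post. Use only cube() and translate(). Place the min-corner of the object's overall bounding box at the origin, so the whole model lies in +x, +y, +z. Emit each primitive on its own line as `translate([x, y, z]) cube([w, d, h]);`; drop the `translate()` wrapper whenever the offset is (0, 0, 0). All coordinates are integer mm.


cube([139, 114, 1761]);


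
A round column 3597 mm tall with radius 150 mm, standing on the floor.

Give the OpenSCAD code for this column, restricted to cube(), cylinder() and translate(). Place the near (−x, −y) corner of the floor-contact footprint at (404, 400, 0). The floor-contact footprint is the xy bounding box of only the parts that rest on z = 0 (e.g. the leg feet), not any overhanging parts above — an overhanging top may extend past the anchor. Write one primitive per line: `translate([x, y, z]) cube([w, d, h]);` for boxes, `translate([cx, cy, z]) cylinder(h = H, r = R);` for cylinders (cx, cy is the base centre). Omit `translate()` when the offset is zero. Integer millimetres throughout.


translate([554, 550, 0]) cylinder(h = 3597, r = 150);


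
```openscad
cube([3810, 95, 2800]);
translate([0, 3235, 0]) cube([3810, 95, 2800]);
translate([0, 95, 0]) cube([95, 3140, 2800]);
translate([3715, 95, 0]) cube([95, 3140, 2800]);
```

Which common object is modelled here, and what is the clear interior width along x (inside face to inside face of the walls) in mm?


A house (or room) frame. The interior width is 3620 mm.

Four 2800 mm walls enclosing a rectangle with no floor or roof — a room or house frame. Outside width is 3810 mm and wall thickness is 95 mm, so the interior width is 3810 − 2 × 95 = 3620 mm.


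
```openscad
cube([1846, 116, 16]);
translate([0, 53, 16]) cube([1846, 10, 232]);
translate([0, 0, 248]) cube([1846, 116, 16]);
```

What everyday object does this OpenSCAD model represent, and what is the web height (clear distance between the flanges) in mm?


An I-beam. The web height is 232 mm.

Two wide flanges with a thin centred web — an I-beam. Overall 264 mm minus two 16 mm flanges gives a web of 264 − 2·16 = 232 mm.


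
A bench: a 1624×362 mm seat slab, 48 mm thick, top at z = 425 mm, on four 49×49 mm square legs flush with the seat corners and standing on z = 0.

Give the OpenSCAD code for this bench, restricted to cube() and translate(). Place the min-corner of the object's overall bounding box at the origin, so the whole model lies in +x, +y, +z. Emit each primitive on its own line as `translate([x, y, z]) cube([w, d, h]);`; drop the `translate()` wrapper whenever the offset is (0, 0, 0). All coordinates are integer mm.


translate([0, 0, 377]) cube([1624, 362, 48]);
cube([49, 49, 377]);
translate([0, 313, 0]) cube([49, 49, 377]);
translate([1575, 0, 0]) cube([49, 49, 377]);
translate([1575, 313, 0]) cube([49, 49, 377]);


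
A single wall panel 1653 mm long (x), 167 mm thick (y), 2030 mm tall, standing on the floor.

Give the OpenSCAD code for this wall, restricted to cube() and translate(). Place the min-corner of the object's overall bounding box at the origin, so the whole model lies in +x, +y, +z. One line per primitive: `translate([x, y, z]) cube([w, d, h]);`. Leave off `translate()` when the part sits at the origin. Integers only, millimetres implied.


cube([1653, 167, 2030]);


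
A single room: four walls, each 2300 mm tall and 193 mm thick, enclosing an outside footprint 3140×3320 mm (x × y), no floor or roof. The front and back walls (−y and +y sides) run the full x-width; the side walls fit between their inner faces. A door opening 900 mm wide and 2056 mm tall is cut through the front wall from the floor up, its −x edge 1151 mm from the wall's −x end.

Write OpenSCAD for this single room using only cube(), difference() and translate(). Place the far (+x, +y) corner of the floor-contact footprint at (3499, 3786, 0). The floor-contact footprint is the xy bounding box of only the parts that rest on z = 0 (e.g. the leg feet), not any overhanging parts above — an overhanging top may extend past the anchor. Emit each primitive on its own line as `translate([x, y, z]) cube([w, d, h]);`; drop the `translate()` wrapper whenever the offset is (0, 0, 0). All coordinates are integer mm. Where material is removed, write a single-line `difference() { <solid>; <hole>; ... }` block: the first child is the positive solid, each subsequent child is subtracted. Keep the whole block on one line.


difference() { translate([359, 466, 0]) cube([3140, 193, 2300]); translate([1510, 466, 0]) cube([900, 193, 2056]); }
translate([359, 3593, 0]) cube([3140, 193, 2300]);
translate([359, 659, 0]) cube([193, 2934, 2300]);
translate([3306, 659, 0]) cube([193, 2934, 2300]);


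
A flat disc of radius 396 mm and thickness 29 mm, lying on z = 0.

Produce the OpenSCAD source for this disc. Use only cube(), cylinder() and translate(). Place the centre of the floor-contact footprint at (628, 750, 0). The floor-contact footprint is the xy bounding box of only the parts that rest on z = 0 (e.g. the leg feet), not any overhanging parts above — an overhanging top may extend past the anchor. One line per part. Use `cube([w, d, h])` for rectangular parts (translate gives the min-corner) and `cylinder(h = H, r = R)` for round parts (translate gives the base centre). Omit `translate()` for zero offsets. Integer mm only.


translate([628, 750, 0]) cylinder(h = 29, r = 396);


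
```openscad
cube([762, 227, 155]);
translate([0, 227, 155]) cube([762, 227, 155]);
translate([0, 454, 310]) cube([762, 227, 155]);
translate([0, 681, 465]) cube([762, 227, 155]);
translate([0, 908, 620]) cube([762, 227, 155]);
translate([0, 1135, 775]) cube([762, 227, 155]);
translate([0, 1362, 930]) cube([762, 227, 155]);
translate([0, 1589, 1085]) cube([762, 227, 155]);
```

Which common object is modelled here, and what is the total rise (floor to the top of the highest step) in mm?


A staircase. The total rise is 1240 mm.

8 identical blocks, each offset up and back from the previous — a staircase. Each step is 155 mm tall and there are 8 of them, so the total rise is 8 × 155 = 1240 mm.


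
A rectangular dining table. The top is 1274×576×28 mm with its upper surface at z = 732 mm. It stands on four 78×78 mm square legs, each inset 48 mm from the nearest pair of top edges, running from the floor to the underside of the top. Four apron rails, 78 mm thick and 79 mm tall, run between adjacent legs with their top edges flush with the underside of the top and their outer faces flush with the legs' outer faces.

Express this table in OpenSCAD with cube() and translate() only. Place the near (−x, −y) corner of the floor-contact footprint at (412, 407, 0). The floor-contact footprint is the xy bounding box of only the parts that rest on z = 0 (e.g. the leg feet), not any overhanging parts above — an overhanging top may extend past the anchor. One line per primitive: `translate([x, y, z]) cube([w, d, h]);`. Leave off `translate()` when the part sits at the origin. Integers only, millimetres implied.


translate([364, 359, 704]) cube([1274, 576, 28]);
translate([412, 407, 0]) cube([78, 78, 704]);
translate([1512, 407, 0]) cube([78, 78, 704]);
translate([412, 809, 0]) cube([78, 78, 704]);
translate([1512, 809, 0]) cube([78, 78, 704]);
translate([490, 407, 625]) cube([1022, 78, 79]);
translate([490, 809, 625]) cube([1022, 78, 79]);
translate([412, 485, 625]) cube([78, 324, 79]);
translate([1512, 485, 625]) cube([78, 324, 79]);


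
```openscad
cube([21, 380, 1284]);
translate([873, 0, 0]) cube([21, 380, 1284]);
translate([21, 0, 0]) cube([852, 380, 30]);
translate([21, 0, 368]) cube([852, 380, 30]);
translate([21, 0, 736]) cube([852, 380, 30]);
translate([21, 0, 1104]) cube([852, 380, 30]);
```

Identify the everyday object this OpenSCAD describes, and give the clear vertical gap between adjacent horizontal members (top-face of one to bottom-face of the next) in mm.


A bookshelf. The clear shelf gap is 338 mm.

Two tall side panels with 4 horizontal boards between them — a bookshelf. The first two shelf undersides are at z = 0 and z = 368; with shelf thickness 30, the clear gap is 368 − 0 − 30 = 338 mm.


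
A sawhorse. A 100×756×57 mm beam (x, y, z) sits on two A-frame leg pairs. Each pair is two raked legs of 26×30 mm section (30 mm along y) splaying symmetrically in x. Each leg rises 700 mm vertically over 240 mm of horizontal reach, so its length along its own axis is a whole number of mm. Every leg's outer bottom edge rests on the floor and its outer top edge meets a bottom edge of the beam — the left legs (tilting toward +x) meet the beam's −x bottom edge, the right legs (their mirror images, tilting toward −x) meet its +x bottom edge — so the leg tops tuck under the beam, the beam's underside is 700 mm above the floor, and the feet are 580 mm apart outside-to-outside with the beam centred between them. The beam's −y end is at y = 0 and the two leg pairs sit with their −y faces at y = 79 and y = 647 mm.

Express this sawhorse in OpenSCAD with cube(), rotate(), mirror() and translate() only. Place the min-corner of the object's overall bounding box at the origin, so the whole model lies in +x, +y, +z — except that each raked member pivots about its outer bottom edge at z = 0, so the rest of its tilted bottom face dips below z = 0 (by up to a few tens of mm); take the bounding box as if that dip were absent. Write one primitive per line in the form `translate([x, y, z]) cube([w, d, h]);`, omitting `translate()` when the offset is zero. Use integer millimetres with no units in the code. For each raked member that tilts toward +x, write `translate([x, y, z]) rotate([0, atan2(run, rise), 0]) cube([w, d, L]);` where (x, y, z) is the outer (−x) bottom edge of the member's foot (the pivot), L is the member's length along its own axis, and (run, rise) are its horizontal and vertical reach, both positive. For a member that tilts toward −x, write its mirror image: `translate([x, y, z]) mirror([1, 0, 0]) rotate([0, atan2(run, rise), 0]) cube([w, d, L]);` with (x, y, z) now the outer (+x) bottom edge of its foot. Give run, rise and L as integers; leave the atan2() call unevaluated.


translate([240, 0, 700]) cube([100, 756, 57]);
translate([0, 79, 0]) rotate([0, atan2(240, 700), 0]) cube([26, 30, 740]);
translate([580, 79, 0]) mirror([1, 0, 0]) rotate([0, atan2(240, 700), 0]) cube([26, 30, 740]);
translate([0, 647, 0]) rotate([0, atan2(240, 700), 0]) cube([26, 30, 740]);
translate([580, 647, 0]) mirror([1, 0, 0]) rotate([0, atan2(240, 700), 0]) cube([26, 30, 740]);


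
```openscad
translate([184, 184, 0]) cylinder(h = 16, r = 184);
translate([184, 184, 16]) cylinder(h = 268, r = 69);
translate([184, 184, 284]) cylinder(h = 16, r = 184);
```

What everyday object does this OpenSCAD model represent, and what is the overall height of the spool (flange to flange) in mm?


A spool. The overall height is 300 mm.

Three coaxial cylinders, large–small–large — a spool. Two 16 mm flanges and a 268 mm core give 16 + 268 + 16 = 300 mm.


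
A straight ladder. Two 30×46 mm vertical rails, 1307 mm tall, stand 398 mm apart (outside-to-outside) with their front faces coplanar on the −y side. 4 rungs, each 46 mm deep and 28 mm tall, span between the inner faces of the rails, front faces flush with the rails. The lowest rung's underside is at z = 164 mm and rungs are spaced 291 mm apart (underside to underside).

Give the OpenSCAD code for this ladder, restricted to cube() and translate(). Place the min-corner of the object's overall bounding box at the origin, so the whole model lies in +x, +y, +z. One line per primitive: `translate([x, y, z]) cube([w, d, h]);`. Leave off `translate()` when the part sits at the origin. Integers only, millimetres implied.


// rung span = 398 - 2*30 = 338
// rung[k] z = 164 + k*291
cube([30, 46, 1307]);
translate([368, 0, 0]) cube([30, 46, 1307]);
translate([30, 0, 164]) cube([338, 46, 28]);
translate([30, 0, 455]) cube([338, 46, 28]);
translate([30, 0, 746]) cube([338, 46, 28]);
translate([30, 0, 1037]) cube([338, 46, 28]);


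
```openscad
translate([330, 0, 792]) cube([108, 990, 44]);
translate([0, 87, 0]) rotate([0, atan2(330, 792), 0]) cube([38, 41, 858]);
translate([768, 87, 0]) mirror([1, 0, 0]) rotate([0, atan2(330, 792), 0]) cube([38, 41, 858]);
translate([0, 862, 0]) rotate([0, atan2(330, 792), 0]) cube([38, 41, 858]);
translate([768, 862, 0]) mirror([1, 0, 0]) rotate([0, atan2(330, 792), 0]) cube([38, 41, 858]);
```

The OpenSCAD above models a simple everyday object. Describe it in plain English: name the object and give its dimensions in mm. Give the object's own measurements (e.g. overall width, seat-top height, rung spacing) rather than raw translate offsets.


A sawhorse. A 108×990×44 mm beam (x, y, z) sits on two A-frame leg pairs. Each pair is two raked legs of 38×41 mm section (41 mm along y) splaying symmetrically in x. Each leg rises 792 mm vertically over 330 mm of horizontal reach and is 858 mm long along its own axis. Every leg's outer bottom edge rests on the floor and its outer top edge meets a bottom edge of the beam — the left legs (tilting toward +x) meet the beam's −x bottom edge, the right legs (their mirror images, tilting toward −x) meet its +x bottom edge — so the leg tops tuck under the beam, the beam's underside is 792 mm above the floor, and the feet are 768 mm apart outside-to-outside with the beam centred between them. The two leg pairs are set in 87 mm from either end of the beam.


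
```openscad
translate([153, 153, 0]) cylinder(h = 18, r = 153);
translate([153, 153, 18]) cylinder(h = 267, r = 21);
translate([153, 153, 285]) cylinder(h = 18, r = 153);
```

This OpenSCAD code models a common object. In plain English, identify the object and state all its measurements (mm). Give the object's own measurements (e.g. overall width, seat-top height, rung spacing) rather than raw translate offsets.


A spool: two coaxial disc flanges of radius 153 mm and thickness 18 mm, joined by a core cylinder of radius 21 mm and height 267 mm. The lower flange rests on z = 0 and the three cylinders share a vertical axis.


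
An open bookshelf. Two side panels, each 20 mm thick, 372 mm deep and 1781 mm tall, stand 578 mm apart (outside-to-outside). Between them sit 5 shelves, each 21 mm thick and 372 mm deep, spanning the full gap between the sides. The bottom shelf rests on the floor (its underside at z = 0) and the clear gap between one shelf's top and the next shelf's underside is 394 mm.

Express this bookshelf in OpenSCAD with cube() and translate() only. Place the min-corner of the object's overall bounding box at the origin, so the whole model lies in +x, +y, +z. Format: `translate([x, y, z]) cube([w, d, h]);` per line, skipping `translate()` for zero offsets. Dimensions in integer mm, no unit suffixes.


cube([20, 372, 1781]);
translate([558, 0, 0]) cube([20, 372, 1781]);
translate([20, 0, 0]) cube([538, 372, 21]);
translate([20, 0, 415]) cube([538, 372, 21]);
translate([20, 0, 830]) cube([538, 372, 21]);
translate([20, 0, 1245]) cube([538, 372, 21]);
translate([20, 0, 1660]) cube([538, 372, 21]);


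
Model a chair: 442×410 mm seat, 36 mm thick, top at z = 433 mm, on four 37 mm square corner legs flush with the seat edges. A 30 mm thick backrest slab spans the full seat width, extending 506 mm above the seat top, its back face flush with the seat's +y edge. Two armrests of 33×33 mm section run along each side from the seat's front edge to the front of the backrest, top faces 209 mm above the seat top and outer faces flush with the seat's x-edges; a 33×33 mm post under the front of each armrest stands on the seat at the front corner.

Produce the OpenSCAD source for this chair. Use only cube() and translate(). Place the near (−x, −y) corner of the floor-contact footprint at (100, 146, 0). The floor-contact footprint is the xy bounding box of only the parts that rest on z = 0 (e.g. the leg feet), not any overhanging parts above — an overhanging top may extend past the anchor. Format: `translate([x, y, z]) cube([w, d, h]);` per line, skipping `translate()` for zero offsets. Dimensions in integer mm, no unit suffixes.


translate([100, 146, 397]) cube([442, 410, 36]);
translate([100, 146, 0]) cube([37, 37, 397]);
translate([505, 146, 0]) cube([37, 37, 397]);
translate([100, 519, 0]) cube([37, 37, 397]);
translate([505, 519, 0]) cube([37, 37, 397]);
translate([100, 526, 433]) cube([442, 30, 506]);
translate([100, 146, 609]) cube([33, 380, 33]);
translate([509, 146, 609]) cube([33, 380, 33]);
translate([100, 146, 433]) cube([33, 33, 176]);
translate([509, 146, 433]) cube([33, 33, 176]);


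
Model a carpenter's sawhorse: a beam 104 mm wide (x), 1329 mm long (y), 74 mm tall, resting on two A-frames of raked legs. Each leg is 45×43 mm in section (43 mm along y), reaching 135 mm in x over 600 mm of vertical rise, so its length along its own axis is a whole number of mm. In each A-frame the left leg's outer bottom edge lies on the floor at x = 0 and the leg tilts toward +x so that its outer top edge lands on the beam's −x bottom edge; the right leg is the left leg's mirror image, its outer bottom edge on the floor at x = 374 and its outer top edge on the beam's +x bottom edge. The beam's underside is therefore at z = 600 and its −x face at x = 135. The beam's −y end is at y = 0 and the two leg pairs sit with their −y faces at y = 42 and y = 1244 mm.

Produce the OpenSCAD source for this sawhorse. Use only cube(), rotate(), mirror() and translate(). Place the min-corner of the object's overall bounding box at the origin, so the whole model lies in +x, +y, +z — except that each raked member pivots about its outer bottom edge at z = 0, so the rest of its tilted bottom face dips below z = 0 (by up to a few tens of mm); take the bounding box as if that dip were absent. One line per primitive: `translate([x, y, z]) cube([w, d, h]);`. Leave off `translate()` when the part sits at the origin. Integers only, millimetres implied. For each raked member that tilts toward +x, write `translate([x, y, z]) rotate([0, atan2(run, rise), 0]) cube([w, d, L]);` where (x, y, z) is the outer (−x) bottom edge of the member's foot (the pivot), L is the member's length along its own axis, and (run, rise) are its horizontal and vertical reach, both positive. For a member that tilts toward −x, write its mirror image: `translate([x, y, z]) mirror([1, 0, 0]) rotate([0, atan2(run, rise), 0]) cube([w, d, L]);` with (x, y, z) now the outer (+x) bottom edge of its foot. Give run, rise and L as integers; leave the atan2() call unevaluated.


// leg length = √(135² + 600²) = 615
// right-leg outer foot x = 2·135 + 104 = 374
// beam min-corner = (135, 0, 600)
translate([135, 0, 600]) cube([104, 1329, 74]);
translate([0, 42, 0]) rotate([0, atan2(135, 600), 0]) cube([45, 43, 615]);
translate([374, 42, 0]) mirror([1, 0, 0]) rotate([0, atan2(135, 600), 0]) cube([45, 43, 615]);
translate([0, 1244, 0]) rotate([0, atan2(135, 600), 0]) cube([45, 43, 615]);
translate([374, 1244, 0]) mirror([1, 0, 0]) rotate([0, atan2(135, 600), 0]) cube([45, 43, 615]);


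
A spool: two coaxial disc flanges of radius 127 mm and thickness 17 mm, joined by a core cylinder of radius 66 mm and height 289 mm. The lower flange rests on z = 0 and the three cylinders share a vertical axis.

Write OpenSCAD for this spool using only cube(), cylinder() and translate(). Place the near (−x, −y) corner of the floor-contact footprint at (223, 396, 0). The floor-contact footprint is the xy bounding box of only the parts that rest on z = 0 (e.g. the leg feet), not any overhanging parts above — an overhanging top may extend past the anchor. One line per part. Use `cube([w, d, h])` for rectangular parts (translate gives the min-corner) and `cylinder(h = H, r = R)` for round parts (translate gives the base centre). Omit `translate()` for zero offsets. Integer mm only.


translate([350, 523, 0]) cylinder(h = 17, r = 127);
translate([350, 523, 17]) cylinder(h = 289, r = 66);
translate([350, 523, 306]) cylinder(h = 17, r = 127);


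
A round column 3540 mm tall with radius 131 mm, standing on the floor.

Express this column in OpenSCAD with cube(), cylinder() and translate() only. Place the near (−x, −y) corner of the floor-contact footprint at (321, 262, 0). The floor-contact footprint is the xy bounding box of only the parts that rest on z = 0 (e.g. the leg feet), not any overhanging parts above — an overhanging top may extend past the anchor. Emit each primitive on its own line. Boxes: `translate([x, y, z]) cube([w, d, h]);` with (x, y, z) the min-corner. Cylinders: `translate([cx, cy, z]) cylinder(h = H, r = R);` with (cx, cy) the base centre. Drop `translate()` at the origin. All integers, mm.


translate([452, 393, 0]) cylinder(h = 3540, r = 131);


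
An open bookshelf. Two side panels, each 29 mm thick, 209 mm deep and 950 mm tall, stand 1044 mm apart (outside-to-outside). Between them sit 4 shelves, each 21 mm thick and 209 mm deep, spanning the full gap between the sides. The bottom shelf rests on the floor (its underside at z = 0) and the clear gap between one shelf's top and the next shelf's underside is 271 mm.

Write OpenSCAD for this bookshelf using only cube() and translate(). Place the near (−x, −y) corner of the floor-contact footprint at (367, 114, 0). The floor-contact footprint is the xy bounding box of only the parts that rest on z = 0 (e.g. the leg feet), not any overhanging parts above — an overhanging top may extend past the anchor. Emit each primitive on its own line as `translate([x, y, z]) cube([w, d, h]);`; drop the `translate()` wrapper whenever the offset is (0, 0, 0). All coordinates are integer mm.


translate([367, 114, 0]) cube([29, 209, 950]);
translate([1382, 114, 0]) cube([29, 209, 950]);
translate([396, 114, 0]) cube([986, 209, 21]);
translate([396, 114, 292]) cube([986, 209, 21]);
translate([396, 114, 584]) cube([986, 209, 21]);
translate([396, 114, 876]) cube([986, 209, 21]);


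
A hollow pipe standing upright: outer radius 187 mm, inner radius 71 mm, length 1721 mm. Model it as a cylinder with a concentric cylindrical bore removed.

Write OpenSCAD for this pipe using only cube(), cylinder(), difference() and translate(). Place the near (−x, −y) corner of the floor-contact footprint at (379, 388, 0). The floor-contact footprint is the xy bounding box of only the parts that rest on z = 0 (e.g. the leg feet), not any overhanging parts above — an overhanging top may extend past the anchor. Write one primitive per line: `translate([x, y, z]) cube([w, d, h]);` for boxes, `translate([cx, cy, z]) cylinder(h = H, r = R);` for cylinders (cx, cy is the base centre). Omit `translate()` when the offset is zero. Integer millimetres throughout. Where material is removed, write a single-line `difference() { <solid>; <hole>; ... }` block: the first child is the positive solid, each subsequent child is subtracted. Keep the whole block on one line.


difference() { translate([566, 575, 0]) cylinder(h = 1721, r = 187); translate([566, 575, 0]) cylinder(h = 1721, r = 71); }


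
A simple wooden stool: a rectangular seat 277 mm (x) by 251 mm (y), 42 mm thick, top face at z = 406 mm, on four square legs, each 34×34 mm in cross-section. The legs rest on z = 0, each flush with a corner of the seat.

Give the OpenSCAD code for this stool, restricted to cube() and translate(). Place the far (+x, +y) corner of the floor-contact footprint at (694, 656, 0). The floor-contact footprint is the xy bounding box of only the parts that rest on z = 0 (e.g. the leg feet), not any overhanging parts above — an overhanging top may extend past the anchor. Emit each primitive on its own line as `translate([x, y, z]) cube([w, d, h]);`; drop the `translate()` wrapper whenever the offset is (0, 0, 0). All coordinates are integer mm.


translate([417, 405, 364]) cube([277, 251, 42]);
translate([417, 405, 0]) cube([34, 34, 364]);
translate([660, 405, 0]) cube([34, 34, 364]);
translate([417, 622, 0]) cube([34, 34, 364]);
translate([660, 622, 0]) cube([34, 34, 364]);


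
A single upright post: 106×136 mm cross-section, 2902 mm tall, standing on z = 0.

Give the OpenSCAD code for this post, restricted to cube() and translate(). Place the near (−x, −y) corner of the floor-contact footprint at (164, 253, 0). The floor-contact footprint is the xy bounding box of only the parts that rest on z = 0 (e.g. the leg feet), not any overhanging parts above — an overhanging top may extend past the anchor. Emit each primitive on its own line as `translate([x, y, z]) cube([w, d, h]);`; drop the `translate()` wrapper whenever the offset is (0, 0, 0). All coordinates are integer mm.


translate([164, 253, 0]) cube([106, 136, 2902]);


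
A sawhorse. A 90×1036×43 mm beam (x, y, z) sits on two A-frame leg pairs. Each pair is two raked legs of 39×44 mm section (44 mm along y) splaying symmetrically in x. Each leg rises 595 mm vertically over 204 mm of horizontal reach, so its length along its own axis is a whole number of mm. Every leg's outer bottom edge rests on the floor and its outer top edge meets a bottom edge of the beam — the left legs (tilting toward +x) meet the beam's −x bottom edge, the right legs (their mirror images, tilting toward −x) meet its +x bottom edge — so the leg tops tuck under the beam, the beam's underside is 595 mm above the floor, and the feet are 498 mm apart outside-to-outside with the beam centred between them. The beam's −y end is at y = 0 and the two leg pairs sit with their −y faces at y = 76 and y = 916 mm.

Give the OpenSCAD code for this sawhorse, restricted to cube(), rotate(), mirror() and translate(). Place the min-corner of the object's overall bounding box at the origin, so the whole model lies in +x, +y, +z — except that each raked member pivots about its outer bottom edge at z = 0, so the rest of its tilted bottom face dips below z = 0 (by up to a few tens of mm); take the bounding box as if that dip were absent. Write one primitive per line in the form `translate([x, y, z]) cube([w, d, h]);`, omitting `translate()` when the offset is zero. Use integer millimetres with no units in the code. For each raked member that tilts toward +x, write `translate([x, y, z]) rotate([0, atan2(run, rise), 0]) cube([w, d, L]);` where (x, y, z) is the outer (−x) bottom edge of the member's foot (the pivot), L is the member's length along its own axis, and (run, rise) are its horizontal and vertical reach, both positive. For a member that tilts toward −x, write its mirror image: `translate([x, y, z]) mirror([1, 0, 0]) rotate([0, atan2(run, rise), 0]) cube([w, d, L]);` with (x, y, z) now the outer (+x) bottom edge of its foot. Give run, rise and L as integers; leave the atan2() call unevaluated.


translate([204, 0, 595]) cube([90, 1036, 43]);
translate([0, 76, 0]) rotate([0, atan2(204, 595), 0]) cube([39, 44, 629]);
translate([498, 76, 0]) mirror([1, 0, 0]) rotate([0, atan2(204, 595), 0]) cube([39, 44, 629]);
translate([0, 916, 0]) rotate([0, atan2(204, 595), 0]) cube([39, 44, 629]);
translate([498, 916, 0]) mirror([1, 0, 0]) rotate([0, atan2(204, 595), 0]) cube([39, 44, 629]);


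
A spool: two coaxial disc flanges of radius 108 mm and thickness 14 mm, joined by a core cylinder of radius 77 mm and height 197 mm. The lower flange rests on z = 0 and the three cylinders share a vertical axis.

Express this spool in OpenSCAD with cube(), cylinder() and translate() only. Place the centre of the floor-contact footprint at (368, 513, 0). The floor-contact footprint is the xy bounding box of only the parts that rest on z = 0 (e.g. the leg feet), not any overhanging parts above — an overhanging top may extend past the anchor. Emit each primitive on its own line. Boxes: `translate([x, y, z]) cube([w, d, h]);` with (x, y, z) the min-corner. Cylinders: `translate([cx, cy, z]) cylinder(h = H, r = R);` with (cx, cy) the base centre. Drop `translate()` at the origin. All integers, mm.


translate([368, 513, 0]) cylinder(h = 14, r = 108);
translate([368, 513, 14]) cylinder(h = 197, r = 77);
translate([368, 513, 211]) cylinder(h = 14, r = 108);


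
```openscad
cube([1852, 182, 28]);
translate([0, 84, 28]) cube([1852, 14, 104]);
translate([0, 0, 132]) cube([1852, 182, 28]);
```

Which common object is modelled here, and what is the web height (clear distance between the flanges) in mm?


An I-beam. The web height is 104 mm.

Two wide flanges with a thin centred web — an I-beam. Overall 160 mm minus two 28 mm flanges gives a web of 160 − 2·28 = 104 mm.


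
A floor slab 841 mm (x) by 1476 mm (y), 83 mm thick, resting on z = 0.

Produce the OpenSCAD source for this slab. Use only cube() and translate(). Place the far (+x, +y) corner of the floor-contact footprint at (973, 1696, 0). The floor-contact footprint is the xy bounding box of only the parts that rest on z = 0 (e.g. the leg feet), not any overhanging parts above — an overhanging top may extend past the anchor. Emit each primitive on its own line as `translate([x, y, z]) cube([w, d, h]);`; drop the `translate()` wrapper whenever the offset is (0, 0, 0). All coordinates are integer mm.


translate([132, 220, 0]) cube([841, 1476, 83]);


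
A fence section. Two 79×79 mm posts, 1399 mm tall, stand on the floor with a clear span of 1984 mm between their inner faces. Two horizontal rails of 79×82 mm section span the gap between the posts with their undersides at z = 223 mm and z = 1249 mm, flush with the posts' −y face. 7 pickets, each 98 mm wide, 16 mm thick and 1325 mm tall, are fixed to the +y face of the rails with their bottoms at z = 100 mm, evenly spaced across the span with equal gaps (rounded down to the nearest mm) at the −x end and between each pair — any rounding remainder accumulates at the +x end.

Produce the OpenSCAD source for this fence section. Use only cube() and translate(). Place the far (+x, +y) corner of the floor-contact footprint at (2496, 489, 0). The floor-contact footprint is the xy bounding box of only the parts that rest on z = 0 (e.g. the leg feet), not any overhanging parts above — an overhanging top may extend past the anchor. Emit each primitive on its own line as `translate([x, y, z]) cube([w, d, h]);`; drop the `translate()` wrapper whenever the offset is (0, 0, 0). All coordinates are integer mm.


translate([354, 410, 0]) cube([79, 79, 1399]);
translate([2417, 410, 0]) cube([79, 79, 1399]);
translate([433, 410, 223]) cube([1984, 79, 82]);
translate([433, 410, 1249]) cube([1984, 79, 82]);
translate([595, 489, 100]) cube([98, 16, 1325]);
translate([855, 489, 100]) cube([98, 16, 1325]);
translate([1115, 489, 100]) cube([98, 16, 1325]);
translate([1375, 489, 100]) cube([98, 16, 1325]);
translate([1635, 489, 100]) cube([98, 16, 1325]);
translate([1895, 489, 100]) cube([98, 16, 1325]);
translate([2155, 489, 100]) cube([98, 16, 1325]);


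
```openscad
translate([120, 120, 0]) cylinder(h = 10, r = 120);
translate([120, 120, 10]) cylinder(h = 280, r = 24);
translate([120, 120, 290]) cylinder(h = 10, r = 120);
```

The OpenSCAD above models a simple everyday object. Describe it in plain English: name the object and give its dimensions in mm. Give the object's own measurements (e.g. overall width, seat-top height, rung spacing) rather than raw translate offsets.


A spool: two coaxial disc flanges of radius 120 mm and thickness 10 mm, joined by a core cylinder of radius 24 mm and height 280 mm. The lower flange rests on z = 0 and the three cylinders share a vertical axis.


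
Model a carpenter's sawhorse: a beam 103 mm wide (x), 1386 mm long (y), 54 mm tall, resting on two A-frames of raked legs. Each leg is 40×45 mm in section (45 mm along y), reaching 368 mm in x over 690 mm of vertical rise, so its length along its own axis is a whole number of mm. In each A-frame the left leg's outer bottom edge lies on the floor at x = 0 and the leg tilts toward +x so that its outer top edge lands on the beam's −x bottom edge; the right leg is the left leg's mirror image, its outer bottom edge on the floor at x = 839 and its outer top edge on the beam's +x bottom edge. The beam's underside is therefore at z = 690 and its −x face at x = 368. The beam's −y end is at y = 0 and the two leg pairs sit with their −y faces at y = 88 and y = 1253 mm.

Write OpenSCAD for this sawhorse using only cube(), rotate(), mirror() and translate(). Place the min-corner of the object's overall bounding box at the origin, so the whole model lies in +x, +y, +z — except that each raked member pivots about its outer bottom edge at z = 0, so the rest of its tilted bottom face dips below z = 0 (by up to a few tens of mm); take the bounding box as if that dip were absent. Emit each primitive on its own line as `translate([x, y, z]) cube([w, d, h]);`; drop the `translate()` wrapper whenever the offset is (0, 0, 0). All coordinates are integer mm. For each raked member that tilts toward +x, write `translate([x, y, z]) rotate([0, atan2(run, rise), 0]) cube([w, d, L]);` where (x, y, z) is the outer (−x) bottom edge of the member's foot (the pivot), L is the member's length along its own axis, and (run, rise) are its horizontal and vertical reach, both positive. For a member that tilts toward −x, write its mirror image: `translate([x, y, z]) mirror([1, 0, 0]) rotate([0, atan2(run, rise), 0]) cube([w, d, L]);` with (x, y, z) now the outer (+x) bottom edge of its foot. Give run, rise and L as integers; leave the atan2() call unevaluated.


translate([368, 0, 690]) cube([103, 1386, 54]);
translate([0, 88, 0]) rotate([0, atan2(368, 690), 0]) cube([40, 45, 782]);
translate([839, 88, 0]) mirror([1, 0, 0]) rotate([0, atan2(368, 690), 0]) cube([40, 45, 782]);
translate([0, 1253, 0]) rotate([0, atan2(368, 690), 0]) cube([40, 45, 782]);
translate([839, 1253, 0]) mirror([1, 0, 0]) rotate([0, atan2(368, 690), 0]) cube([40, 45, 782]);


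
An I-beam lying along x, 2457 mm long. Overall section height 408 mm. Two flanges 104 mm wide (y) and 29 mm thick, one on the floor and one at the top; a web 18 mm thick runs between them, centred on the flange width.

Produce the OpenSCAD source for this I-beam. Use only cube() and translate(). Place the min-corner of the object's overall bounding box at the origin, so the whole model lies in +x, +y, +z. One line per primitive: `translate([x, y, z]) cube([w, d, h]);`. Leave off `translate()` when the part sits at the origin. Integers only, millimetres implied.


cube([2457, 104, 29]);
translate([0, 43, 29]) cube([2457, 18, 350]);
translate([0, 0, 379]) cube([2457, 104, 29]);


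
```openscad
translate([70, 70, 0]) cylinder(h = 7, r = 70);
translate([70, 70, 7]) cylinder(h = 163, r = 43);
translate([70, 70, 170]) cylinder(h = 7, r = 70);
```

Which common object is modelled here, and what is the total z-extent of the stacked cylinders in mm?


A spool. The overall height is 177 mm.

Three coaxial cylinders, large–small–large — a spool. Two 7 mm flanges and a 163 mm core give 7 + 163 + 7 = 177 mm.


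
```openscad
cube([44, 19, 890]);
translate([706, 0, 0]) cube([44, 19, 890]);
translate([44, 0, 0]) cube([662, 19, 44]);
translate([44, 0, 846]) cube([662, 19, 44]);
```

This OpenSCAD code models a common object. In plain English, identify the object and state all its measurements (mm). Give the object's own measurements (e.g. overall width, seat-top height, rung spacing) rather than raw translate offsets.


A rectangular picture frame lying in the x–z plane (depth along y). The opening is 662 mm wide (x) by 802 mm tall (z), surrounded by a border 44 mm wide on all four sides. The frame is 19 mm deep and is made of two full-height vertical stiles with two horizontal rails fitted between them.


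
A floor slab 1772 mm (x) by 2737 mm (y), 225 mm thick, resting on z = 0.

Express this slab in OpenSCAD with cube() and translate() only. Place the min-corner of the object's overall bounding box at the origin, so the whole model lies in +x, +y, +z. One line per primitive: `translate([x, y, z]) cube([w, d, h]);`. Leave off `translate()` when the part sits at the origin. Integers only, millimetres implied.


cube([1772, 2737, 225]);


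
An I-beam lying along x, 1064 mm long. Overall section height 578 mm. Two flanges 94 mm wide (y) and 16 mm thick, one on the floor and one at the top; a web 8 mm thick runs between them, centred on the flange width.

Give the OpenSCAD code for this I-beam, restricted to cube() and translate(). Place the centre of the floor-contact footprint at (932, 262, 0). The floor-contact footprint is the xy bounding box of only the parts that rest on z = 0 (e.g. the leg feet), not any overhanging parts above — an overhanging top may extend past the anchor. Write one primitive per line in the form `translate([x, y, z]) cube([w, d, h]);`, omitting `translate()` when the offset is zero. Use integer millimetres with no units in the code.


translate([400, 215, 0]) cube([1064, 94, 16]);
translate([400, 258, 16]) cube([1064, 8, 546]);
translate([400, 215, 562]) cube([1064, 94, 16]);


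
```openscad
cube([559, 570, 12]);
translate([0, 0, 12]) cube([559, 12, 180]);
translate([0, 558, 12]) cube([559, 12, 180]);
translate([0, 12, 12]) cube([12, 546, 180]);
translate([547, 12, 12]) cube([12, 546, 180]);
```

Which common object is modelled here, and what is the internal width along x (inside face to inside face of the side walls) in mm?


An open box. The internal width is 535 mm.

A 559×570 base slab with four walls standing on it — an open box. The base is 559 mm wide and the walls are 12 mm thick, so the internal width is 559 − 2 × 12 = 535 mm.


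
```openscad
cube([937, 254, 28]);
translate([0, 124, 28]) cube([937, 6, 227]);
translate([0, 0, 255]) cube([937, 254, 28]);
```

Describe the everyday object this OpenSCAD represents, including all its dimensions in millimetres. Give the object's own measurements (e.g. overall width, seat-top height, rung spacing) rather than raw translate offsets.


An I-beam lying along x, 937 mm long. Overall section height 283 mm. Two flanges 254 mm wide (y) and 28 mm thick, one on the floor and one at the top; a web 6 mm thick runs between them, centred on the flange width.


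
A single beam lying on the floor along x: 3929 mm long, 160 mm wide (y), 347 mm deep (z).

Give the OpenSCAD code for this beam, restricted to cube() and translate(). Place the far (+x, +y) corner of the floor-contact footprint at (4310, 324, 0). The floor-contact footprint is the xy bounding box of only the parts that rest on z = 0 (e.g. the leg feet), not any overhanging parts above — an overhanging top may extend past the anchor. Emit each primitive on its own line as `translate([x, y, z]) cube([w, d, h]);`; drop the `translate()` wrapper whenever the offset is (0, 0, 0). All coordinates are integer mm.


translate([381, 164, 0]) cube([3929, 160, 347]);


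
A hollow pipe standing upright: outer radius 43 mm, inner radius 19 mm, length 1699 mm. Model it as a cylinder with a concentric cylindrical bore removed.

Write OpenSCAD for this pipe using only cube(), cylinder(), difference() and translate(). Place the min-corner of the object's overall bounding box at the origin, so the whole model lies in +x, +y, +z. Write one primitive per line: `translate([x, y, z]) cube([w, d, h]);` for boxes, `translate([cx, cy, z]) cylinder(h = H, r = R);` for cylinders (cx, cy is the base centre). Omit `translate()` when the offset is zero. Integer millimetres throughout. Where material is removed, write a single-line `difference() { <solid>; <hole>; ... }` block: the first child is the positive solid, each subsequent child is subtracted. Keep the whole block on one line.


difference() { translate([43, 43, 0]) cylinder(h = 1699, r = 43); translate([43, 43, 0]) cylinder(h = 1699, r = 19); }
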